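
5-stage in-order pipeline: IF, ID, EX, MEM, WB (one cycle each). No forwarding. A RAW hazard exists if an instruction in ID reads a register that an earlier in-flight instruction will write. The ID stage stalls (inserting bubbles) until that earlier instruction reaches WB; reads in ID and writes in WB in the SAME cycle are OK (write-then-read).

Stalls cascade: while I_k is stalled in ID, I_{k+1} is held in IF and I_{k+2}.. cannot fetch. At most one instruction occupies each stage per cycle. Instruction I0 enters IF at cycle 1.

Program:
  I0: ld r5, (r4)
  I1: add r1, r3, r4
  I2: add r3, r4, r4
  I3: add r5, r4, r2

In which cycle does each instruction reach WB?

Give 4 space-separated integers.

I0 ld r5 <- r4: IF@1 ID@2 stall=0 (-) EX@3 MEM@4 WB@5
I1 add r1 <- r3,r4: IF@2 ID@3 stall=0 (-) EX@4 MEM@5 WB@6
I2 add r3 <- r4,r4: IF@3 ID@4 stall=0 (-) EX@5 MEM@6 WB@7
I3 add r5 <- r4,r2: IF@4 ID@5 stall=0 (-) EX@6 MEM@7 WB@8

Answer: 5 6 7 8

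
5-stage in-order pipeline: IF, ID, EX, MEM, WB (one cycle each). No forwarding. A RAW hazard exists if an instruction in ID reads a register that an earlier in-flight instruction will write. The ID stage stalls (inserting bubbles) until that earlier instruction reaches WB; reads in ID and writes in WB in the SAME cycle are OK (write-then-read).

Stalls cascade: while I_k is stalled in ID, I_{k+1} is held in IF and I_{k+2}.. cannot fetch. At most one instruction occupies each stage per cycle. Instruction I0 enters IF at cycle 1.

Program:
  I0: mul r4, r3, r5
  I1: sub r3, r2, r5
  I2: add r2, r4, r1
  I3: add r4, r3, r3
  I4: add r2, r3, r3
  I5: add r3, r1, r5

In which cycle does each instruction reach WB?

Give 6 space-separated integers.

I0 mul r4 <- r3,r5: IF@1 ID@2 stall=0 (-) EX@3 MEM@4 WB@5
I1 sub r3 <- r2,r5: IF@2 ID@3 stall=0 (-) EX@4 MEM@5 WB@6
I2 add r2 <- r4,r1: IF@3 ID@4 stall=1 (RAW on I0.r4 (WB@5)) EX@6 MEM@7 WB@8
I3 add r4 <- r3,r3: IF@4 ID@6 stall=0 (-) EX@7 MEM@8 WB@9
I4 add r2 <- r3,r3: IF@6 ID@7 stall=0 (-) EX@8 MEM@9 WB@10
I5 add r3 <- r1,r5: IF@7 ID@8 stall=0 (-) EX@9 MEM@10 WB@11

Answer: 5 6 8 9 10 11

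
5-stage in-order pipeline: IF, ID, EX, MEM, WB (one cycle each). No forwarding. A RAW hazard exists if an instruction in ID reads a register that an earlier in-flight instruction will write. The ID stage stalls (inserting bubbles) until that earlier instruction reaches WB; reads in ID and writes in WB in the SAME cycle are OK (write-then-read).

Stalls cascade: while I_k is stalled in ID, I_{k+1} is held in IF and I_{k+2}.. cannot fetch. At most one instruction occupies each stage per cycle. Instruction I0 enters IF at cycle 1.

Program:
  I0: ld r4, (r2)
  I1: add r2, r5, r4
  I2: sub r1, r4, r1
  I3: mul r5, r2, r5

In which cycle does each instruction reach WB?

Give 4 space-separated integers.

I0 ld r4 <- r2: IF@1 ID@2 stall=0 (-) EX@3 MEM@4 WB@5
I1 add r2 <- r5,r4: IF@2 ID@3 stall=2 (RAW on I0.r4 (WB@5)) EX@6 MEM@7 WB@8
I2 sub r1 <- r4,r1: IF@3 ID@6 stall=0 (-) EX@7 MEM@8 WB@9
I3 mul r5 <- r2,r5: IF@6 ID@7 stall=1 (RAW on I1.r2 (WB@8)) EX@9 MEM@10 WB@11

Answer: 5 8 9 11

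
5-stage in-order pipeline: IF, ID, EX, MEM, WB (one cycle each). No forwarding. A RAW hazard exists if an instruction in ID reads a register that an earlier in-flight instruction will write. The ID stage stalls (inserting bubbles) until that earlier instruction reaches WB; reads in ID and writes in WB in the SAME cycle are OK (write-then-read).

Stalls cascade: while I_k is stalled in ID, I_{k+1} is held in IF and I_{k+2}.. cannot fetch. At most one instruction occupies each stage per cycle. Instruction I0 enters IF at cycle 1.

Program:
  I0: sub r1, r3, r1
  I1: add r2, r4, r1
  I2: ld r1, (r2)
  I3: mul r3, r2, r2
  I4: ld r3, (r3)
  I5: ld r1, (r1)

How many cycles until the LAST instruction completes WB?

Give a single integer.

I0 sub r1 <- r3,r1: IF@1 ID@2 stall=0 (-) EX@3 MEM@4 WB@5
I1 add r2 <- r4,r1: IF@2 ID@3 stall=2 (RAW on I0.r1 (WB@5)) EX@6 MEM@7 WB@8
I2 ld r1 <- r2: IF@3 ID@6 stall=2 (RAW on I1.r2 (WB@8)) EX@9 MEM@10 WB@11
I3 mul r3 <- r2,r2: IF@6 ID@9 stall=0 (-) EX@10 MEM@11 WB@12
I4 ld r3 <- r3: IF@9 ID@10 stall=2 (RAW on I3.r3 (WB@12)) EX@13 MEM@14 WB@15
I5 ld r1 <- r1: IF@10 ID@13 stall=0 (-) EX@14 MEM@15 WB@16

Answer: 16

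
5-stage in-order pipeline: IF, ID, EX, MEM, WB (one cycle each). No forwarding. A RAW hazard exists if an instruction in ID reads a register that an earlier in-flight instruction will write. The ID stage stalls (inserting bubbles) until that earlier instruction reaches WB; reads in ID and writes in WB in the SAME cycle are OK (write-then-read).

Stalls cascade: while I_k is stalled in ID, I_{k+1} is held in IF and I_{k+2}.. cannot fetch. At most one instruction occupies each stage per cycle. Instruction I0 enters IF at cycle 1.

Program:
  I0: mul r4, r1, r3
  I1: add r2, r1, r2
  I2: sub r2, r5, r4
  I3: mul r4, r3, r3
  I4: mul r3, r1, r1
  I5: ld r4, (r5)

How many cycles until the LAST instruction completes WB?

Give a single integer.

I0 mul r4 <- r1,r3: IF@1 ID@2 stall=0 (-) EX@3 MEM@4 WB@5
I1 add r2 <- r1,r2: IF@2 ID@3 stall=0 (-) EX@4 MEM@5 WB@6
I2 sub r2 <- r5,r4: IF@3 ID@4 stall=1 (RAW on I0.r4 (WB@5)) EX@6 MEM@7 WB@8
I3 mul r4 <- r3,r3: IF@4 ID@6 stall=0 (-) EX@7 MEM@8 WB@9
I4 mul r3 <- r1,r1: IF@6 ID@7 stall=0 (-) EX@8 MEM@9 WB@10
I5 ld r4 <- r5: IF@7 ID@8 stall=0 (-) EX@9 MEM@10 WB@11

Answer: 11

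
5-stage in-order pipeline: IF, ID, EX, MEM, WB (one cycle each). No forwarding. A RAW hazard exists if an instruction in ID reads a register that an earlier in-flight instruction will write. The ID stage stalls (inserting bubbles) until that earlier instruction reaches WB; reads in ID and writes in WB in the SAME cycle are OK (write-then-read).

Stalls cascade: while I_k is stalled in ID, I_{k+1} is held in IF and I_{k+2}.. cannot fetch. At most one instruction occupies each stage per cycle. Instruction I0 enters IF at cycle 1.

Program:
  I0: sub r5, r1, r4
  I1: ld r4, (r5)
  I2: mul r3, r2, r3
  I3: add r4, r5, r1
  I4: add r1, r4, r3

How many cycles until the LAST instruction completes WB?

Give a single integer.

Answer: 13

Derivation:
I0 sub r5 <- r1,r4: IF@1 ID@2 stall=0 (-) EX@3 MEM@4 WB@5
I1 ld r4 <- r5: IF@2 ID@3 stall=2 (RAW on I0.r5 (WB@5)) EX@6 MEM@7 WB@8
I2 mul r3 <- r2,r3: IF@3 ID@6 stall=0 (-) EX@7 MEM@8 WB@9
I3 add r4 <- r5,r1: IF@6 ID@7 stall=0 (-) EX@8 MEM@9 WB@10
I4 add r1 <- r4,r3: IF@7 ID@8 stall=2 (RAW on I3.r4 (WB@10)) EX@11 MEM@12 WB@13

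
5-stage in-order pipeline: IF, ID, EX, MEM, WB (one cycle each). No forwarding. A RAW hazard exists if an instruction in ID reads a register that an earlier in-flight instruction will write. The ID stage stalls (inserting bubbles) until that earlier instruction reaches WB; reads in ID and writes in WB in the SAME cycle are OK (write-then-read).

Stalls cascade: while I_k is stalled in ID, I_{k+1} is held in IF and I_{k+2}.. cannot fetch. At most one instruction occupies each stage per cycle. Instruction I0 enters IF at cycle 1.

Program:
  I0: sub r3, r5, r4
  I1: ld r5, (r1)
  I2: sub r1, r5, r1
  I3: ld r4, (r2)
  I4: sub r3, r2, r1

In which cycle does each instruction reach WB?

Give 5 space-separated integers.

Answer: 5 6 9 10 12

Derivation:
I0 sub r3 <- r5,r4: IF@1 ID@2 stall=0 (-) EX@3 MEM@4 WB@5
I1 ld r5 <- r1: IF@2 ID@3 stall=0 (-) EX@4 MEM@5 WB@6
I2 sub r1 <- r5,r1: IF@3 ID@4 stall=2 (RAW on I1.r5 (WB@6)) EX@7 MEM@8 WB@9
I3 ld r4 <- r2: IF@4 ID@7 stall=0 (-) EX@8 MEM@9 WB@10
I4 sub r3 <- r2,r1: IF@7 ID@8 stall=1 (RAW on I2.r1 (WB@9)) EX@10 MEM@11 WB@12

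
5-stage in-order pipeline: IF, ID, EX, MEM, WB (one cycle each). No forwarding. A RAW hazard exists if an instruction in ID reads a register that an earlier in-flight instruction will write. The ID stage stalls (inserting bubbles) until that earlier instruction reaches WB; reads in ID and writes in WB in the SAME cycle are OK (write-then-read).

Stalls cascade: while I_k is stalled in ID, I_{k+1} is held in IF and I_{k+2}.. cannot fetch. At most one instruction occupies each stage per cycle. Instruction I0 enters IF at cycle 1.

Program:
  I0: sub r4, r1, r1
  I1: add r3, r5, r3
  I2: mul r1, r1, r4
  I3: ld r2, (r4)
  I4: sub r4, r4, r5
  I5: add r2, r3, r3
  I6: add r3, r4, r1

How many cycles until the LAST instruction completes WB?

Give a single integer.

I0 sub r4 <- r1,r1: IF@1 ID@2 stall=0 (-) EX@3 MEM@4 WB@5
I1 add r3 <- r5,r3: IF@2 ID@3 stall=0 (-) EX@4 MEM@5 WB@6
I2 mul r1 <- r1,r4: IF@3 ID@4 stall=1 (RAW on I0.r4 (WB@5)) EX@6 MEM@7 WB@8
I3 ld r2 <- r4: IF@4 ID@6 stall=0 (-) EX@7 MEM@8 WB@9
I4 sub r4 <- r4,r5: IF@6 ID@7 stall=0 (-) EX@8 MEM@9 WB@10
I5 add r2 <- r3,r3: IF@7 ID@8 stall=0 (-) EX@9 MEM@10 WB@11
I6 add r3 <- r4,r1: IF@8 ID@9 stall=1 (RAW on I4.r4 (WB@10)) EX@11 MEM@12 WB@13

Answer: 13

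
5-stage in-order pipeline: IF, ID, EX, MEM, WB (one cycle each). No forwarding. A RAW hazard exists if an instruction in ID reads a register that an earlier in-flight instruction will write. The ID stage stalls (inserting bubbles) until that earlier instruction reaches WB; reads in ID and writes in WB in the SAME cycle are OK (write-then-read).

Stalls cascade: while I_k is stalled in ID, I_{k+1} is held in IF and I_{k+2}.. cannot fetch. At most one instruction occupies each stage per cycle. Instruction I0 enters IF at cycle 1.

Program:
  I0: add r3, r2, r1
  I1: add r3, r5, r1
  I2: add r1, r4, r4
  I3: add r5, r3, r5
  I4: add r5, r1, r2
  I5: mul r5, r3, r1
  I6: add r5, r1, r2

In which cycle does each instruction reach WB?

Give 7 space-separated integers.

I0 add r3 <- r2,r1: IF@1 ID@2 stall=0 (-) EX@3 MEM@4 WB@5
I1 add r3 <- r5,r1: IF@2 ID@3 stall=0 (-) EX@4 MEM@5 WB@6
I2 add r1 <- r4,r4: IF@3 ID@4 stall=0 (-) EX@5 MEM@6 WB@7
I3 add r5 <- r3,r5: IF@4 ID@5 stall=1 (RAW on I1.r3 (WB@6)) EX@7 MEM@8 WB@9
I4 add r5 <- r1,r2: IF@5 ID@7 stall=0 (-) EX@8 MEM@9 WB@10
I5 mul r5 <- r3,r1: IF@7 ID@8 stall=0 (-) EX@9 MEM@10 WB@11
I6 add r5 <- r1,r2: IF@8 ID@9 stall=0 (-) EX@10 MEM@11 WB@12

Answer: 5 6 7 9 10 11 12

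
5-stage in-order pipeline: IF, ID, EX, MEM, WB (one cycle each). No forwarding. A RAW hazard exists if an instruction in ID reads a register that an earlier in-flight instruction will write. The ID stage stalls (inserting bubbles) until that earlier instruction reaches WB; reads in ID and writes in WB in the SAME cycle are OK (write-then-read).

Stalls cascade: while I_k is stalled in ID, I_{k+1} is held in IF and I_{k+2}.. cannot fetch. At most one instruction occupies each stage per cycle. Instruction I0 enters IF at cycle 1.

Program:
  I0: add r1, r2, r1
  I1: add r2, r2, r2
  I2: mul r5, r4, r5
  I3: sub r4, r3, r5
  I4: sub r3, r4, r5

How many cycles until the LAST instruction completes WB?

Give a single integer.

I0 add r1 <- r2,r1: IF@1 ID@2 stall=0 (-) EX@3 MEM@4 WB@5
I1 add r2 <- r2,r2: IF@2 ID@3 stall=0 (-) EX@4 MEM@5 WB@6
I2 mul r5 <- r4,r5: IF@3 ID@4 stall=0 (-) EX@5 MEM@6 WB@7
I3 sub r4 <- r3,r5: IF@4 ID@5 stall=2 (RAW on I2.r5 (WB@7)) EX@8 MEM@9 WB@10
I4 sub r3 <- r4,r5: IF@5 ID@8 stall=2 (RAW on I3.r4 (WB@10)) EX@11 MEM@12 WB@13

Answer: 13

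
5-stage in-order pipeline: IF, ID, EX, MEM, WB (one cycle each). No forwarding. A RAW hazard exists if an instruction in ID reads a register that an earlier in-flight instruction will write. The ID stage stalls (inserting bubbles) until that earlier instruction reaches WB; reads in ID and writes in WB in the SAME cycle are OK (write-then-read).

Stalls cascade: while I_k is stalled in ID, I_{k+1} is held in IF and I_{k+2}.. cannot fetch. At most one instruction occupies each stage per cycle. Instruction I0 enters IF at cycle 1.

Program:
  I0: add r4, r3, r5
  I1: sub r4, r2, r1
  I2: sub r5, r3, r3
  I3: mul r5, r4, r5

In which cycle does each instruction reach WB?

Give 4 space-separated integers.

I0 add r4 <- r3,r5: IF@1 ID@2 stall=0 (-) EX@3 MEM@4 WB@5
I1 sub r4 <- r2,r1: IF@2 ID@3 stall=0 (-) EX@4 MEM@5 WB@6
I2 sub r5 <- r3,r3: IF@3 ID@4 stall=0 (-) EX@5 MEM@6 WB@7
I3 mul r5 <- r4,r5: IF@4 ID@5 stall=2 (RAW on I2.r5 (WB@7)) EX@8 MEM@9 WB@10

Answer: 5 6 7 10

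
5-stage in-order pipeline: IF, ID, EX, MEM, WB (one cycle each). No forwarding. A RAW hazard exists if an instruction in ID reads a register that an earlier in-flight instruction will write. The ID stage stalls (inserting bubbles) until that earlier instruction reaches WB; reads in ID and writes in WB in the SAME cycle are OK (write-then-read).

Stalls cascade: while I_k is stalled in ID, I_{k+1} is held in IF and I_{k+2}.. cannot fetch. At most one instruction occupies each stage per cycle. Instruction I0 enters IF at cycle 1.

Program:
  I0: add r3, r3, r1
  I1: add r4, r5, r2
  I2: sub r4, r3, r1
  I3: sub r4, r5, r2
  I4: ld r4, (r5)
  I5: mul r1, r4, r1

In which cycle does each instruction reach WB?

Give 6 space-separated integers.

I0 add r3 <- r3,r1: IF@1 ID@2 stall=0 (-) EX@3 MEM@4 WB@5
I1 add r4 <- r5,r2: IF@2 ID@3 stall=0 (-) EX@4 MEM@5 WB@6
I2 sub r4 <- r3,r1: IF@3 ID@4 stall=1 (RAW on I0.r3 (WB@5)) EX@6 MEM@7 WB@8
I3 sub r4 <- r5,r2: IF@4 ID@6 stall=0 (-) EX@7 MEM@8 WB@9
I4 ld r4 <- r5: IF@6 ID@7 stall=0 (-) EX@8 MEM@9 WB@10
I5 mul r1 <- r4,r1: IF@7 ID@8 stall=2 (RAW on I4.r4 (WB@10)) EX@11 MEM@12 WB@13

Answer: 5 6 8 9 10 13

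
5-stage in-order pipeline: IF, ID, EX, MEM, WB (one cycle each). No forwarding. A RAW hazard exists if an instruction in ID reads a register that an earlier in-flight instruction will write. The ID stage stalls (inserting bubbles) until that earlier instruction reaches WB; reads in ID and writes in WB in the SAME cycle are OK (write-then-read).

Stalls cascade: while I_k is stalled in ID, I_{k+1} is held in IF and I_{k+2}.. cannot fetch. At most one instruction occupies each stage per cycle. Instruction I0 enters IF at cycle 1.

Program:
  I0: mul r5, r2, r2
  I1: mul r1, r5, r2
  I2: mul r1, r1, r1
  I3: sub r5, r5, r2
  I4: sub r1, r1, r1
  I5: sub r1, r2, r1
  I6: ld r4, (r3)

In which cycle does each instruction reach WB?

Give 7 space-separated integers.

I0 mul r5 <- r2,r2: IF@1 ID@2 stall=0 (-) EX@3 MEM@4 WB@5
I1 mul r1 <- r5,r2: IF@2 ID@3 stall=2 (RAW on I0.r5 (WB@5)) EX@6 MEM@7 WB@8
I2 mul r1 <- r1,r1: IF@3 ID@6 stall=2 (RAW on I1.r1 (WB@8)) EX@9 MEM@10 WB@11
I3 sub r5 <- r5,r2: IF@6 ID@9 stall=0 (-) EX@10 MEM@11 WB@12
I4 sub r1 <- r1,r1: IF@9 ID@10 stall=1 (RAW on I2.r1 (WB@11)) EX@12 MEM@13 WB@14
I5 sub r1 <- r2,r1: IF@10 ID@12 stall=2 (RAW on I4.r1 (WB@14)) EX@15 MEM@16 WB@17
I6 ld r4 <- r3: IF@12 ID@15 stall=0 (-) EX@16 MEM@17 WB@18

Answer: 5 8 11 12 14 17 18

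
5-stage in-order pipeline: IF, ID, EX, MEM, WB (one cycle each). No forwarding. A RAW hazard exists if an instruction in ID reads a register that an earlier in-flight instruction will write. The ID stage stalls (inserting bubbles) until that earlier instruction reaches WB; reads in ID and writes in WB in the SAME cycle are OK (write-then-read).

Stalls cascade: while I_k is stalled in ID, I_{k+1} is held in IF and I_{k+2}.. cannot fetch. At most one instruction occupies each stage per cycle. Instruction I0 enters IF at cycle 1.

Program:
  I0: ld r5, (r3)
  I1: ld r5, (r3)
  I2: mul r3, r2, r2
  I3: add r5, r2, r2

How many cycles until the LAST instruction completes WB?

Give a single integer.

I0 ld r5 <- r3: IF@1 ID@2 stall=0 (-) EX@3 MEM@4 WB@5
I1 ld r5 <- r3: IF@2 ID@3 stall=0 (-) EX@4 MEM@5 WB@6
I2 mul r3 <- r2,r2: IF@3 ID@4 stall=0 (-) EX@5 MEM@6 WB@7
I3 add r5 <- r2,r2: IF@4 ID@5 stall=0 (-) EX@6 MEM@7 WB@8

Answer: 8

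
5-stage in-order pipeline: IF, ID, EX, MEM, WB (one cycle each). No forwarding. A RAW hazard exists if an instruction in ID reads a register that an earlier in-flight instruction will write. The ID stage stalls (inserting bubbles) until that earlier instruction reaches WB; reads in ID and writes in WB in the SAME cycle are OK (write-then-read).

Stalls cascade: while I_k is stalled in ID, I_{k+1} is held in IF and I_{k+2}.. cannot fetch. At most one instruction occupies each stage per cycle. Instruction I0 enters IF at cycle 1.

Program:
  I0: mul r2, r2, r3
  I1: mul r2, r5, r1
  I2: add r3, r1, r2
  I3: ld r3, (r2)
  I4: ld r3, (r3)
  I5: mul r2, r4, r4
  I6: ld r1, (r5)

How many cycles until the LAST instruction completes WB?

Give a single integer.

Answer: 15

Derivation:
I0 mul r2 <- r2,r3: IF@1 ID@2 stall=0 (-) EX@3 MEM@4 WB@5
I1 mul r2 <- r5,r1: IF@2 ID@3 stall=0 (-) EX@4 MEM@5 WB@6
I2 add r3 <- r1,r2: IF@3 ID@4 stall=2 (RAW on I1.r2 (WB@6)) EX@7 MEM@8 WB@9
I3 ld r3 <- r2: IF@4 ID@7 stall=0 (-) EX@8 MEM@9 WB@10
I4 ld r3 <- r3: IF@7 ID@8 stall=2 (RAW on I3.r3 (WB@10)) EX@11 MEM@12 WB@13
I5 mul r2 <- r4,r4: IF@8 ID@11 stall=0 (-) EX@12 MEM@13 WB@14
I6 ld r1 <- r5: IF@11 ID@12 stall=0 (-) EX@13 MEM@14 WB@15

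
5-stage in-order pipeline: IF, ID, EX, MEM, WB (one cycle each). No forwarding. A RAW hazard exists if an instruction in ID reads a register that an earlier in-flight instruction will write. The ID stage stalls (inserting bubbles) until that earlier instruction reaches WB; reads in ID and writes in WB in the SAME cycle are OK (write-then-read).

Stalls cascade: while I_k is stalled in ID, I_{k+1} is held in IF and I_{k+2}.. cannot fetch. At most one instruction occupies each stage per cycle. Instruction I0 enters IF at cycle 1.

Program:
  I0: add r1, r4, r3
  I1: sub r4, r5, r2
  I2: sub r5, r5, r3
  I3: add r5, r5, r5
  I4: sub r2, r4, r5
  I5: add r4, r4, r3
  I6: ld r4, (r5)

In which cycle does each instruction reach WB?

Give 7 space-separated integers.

I0 add r1 <- r4,r3: IF@1 ID@2 stall=0 (-) EX@3 MEM@4 WB@5
I1 sub r4 <- r5,r2: IF@2 ID@3 stall=0 (-) EX@4 MEM@5 WB@6
I2 sub r5 <- r5,r3: IF@3 ID@4 stall=0 (-) EX@5 MEM@6 WB@7
I3 add r5 <- r5,r5: IF@4 ID@5 stall=2 (RAW on I2.r5 (WB@7)) EX@8 MEM@9 WB@10
I4 sub r2 <- r4,r5: IF@5 ID@8 stall=2 (RAW on I3.r5 (WB@10)) EX@11 MEM@12 WB@13
I5 add r4 <- r4,r3: IF@8 ID@11 stall=0 (-) EX@12 MEM@13 WB@14
I6 ld r4 <- r5: IF@11 ID@12 stall=0 (-) EX@13 MEM@14 WB@15

Answer: 5 6 7 10 13 14 15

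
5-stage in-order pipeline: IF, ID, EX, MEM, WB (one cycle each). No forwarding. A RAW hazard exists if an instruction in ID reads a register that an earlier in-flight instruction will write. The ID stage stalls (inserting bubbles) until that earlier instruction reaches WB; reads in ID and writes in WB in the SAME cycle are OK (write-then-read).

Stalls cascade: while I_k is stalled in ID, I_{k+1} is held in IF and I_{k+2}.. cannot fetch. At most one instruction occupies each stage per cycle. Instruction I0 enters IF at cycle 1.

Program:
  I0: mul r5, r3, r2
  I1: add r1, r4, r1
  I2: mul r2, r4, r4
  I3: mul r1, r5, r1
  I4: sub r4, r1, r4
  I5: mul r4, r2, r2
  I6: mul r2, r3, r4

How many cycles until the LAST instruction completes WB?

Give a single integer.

Answer: 16

Derivation:
I0 mul r5 <- r3,r2: IF@1 ID@2 stall=0 (-) EX@3 MEM@4 WB@5
I1 add r1 <- r4,r1: IF@2 ID@3 stall=0 (-) EX@4 MEM@5 WB@6
I2 mul r2 <- r4,r4: IF@3 ID@4 stall=0 (-) EX@5 MEM@6 WB@7
I3 mul r1 <- r5,r1: IF@4 ID@5 stall=1 (RAW on I1.r1 (WB@6)) EX@7 MEM@8 WB@9
I4 sub r4 <- r1,r4: IF@5 ID@7 stall=2 (RAW on I3.r1 (WB@9)) EX@10 MEM@11 WB@12
I5 mul r4 <- r2,r2: IF@7 ID@10 stall=0 (-) EX@11 MEM@12 WB@13
I6 mul r2 <- r3,r4: IF@10 ID@11 stall=2 (RAW on I5.r4 (WB@13)) EX@14 MEM@15 WB@16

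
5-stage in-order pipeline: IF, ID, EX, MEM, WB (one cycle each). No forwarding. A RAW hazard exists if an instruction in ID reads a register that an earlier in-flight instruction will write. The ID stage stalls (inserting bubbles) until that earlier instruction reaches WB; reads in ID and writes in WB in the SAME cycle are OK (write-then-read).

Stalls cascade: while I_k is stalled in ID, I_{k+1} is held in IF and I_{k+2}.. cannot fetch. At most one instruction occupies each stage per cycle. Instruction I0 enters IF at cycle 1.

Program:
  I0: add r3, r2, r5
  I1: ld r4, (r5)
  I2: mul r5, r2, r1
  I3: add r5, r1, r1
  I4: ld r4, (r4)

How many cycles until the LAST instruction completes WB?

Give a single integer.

I0 add r3 <- r2,r5: IF@1 ID@2 stall=0 (-) EX@3 MEM@4 WB@5
I1 ld r4 <- r5: IF@2 ID@3 stall=0 (-) EX@4 MEM@5 WB@6
I2 mul r5 <- r2,r1: IF@3 ID@4 stall=0 (-) EX@5 MEM@6 WB@7
I3 add r5 <- r1,r1: IF@4 ID@5 stall=0 (-) EX@6 MEM@7 WB@8
I4 ld r4 <- r4: IF@5 ID@6 stall=0 (-) EX@7 MEM@8 WB@9

Answer: 9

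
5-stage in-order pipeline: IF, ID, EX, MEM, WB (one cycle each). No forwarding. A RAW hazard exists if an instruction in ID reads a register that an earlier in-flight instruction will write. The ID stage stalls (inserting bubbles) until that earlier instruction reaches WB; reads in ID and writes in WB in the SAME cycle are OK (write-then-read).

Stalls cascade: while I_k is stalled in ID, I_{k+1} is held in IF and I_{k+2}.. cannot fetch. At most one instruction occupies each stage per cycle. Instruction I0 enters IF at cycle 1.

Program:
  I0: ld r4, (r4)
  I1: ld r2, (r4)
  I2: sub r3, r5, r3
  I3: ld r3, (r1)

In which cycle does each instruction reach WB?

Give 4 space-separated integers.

Answer: 5 8 9 10

Derivation:
I0 ld r4 <- r4: IF@1 ID@2 stall=0 (-) EX@3 MEM@4 WB@5
I1 ld r2 <- r4: IF@2 ID@3 stall=2 (RAW on I0.r4 (WB@5)) EX@6 MEM@7 WB@8
I2 sub r3 <- r5,r3: IF@3 ID@6 stall=0 (-) EX@7 MEM@8 WB@9
I3 ld r3 <- r1: IF@6 ID@7 stall=0 (-) EX@8 MEM@9 WB@10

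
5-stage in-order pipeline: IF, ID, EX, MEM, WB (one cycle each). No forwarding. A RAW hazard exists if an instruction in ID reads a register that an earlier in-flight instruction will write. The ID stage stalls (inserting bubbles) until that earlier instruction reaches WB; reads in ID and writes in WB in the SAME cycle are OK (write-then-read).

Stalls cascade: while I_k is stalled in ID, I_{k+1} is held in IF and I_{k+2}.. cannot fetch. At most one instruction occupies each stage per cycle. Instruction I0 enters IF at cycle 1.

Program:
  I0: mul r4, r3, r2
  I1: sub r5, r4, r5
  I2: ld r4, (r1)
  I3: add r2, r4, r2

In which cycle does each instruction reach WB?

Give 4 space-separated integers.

Answer: 5 8 9 12

Derivation:
I0 mul r4 <- r3,r2: IF@1 ID@2 stall=0 (-) EX@3 MEM@4 WB@5
I1 sub r5 <- r4,r5: IF@2 ID@3 stall=2 (RAW on I0.r4 (WB@5)) EX@6 MEM@7 WB@8
I2 ld r4 <- r1: IF@3 ID@6 stall=0 (-) EX@7 MEM@8 WB@9
I3 add r2 <- r4,r2: IF@6 ID@7 stall=2 (RAW on I2.r4 (WB@9)) EX@10 MEM@11 WB@12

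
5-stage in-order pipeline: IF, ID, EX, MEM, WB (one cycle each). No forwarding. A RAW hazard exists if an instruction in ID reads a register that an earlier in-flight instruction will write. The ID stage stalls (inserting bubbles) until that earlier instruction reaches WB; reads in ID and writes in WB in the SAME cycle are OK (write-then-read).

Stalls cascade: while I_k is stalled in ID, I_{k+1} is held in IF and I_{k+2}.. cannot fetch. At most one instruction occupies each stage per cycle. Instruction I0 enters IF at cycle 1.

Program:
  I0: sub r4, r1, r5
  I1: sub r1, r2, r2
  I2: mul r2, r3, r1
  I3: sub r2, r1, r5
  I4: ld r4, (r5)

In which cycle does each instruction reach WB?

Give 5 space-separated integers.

Answer: 5 6 9 10 11

Derivation:
I0 sub r4 <- r1,r5: IF@1 ID@2 stall=0 (-) EX@3 MEM@4 WB@5
I1 sub r1 <- r2,r2: IF@2 ID@3 stall=0 (-) EX@4 MEM@5 WB@6
I2 mul r2 <- r3,r1: IF@3 ID@4 stall=2 (RAW on I1.r1 (WB@6)) EX@7 MEM@8 WB@9
I3 sub r2 <- r1,r5: IF@4 ID@7 stall=0 (-) EX@8 MEM@9 WB@10
I4 ld r4 <- r5: IF@7 ID@8 stall=0 (-) EX@9 MEM@10 WB@11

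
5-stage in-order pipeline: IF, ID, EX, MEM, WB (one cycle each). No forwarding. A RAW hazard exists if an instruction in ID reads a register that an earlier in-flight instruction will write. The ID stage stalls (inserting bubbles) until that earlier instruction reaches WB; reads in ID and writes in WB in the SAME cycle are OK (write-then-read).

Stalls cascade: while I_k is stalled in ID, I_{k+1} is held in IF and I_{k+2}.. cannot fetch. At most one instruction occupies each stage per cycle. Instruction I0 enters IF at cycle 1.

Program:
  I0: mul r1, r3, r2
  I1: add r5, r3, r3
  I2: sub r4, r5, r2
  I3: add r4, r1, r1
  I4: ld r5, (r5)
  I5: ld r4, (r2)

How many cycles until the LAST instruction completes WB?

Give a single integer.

I0 mul r1 <- r3,r2: IF@1 ID@2 stall=0 (-) EX@3 MEM@4 WB@5
I1 add r5 <- r3,r3: IF@2 ID@3 stall=0 (-) EX@4 MEM@5 WB@6
I2 sub r4 <- r5,r2: IF@3 ID@4 stall=2 (RAW on I1.r5 (WB@6)) EX@7 MEM@8 WB@9
I3 add r4 <- r1,r1: IF@4 ID@7 stall=0 (-) EX@8 MEM@9 WB@10
I4 ld r5 <- r5: IF@7 ID@8 stall=0 (-) EX@9 MEM@10 WB@11
I5 ld r4 <- r2: IF@8 ID@9 stall=0 (-) EX@10 MEM@11 WB@12

Answer: 12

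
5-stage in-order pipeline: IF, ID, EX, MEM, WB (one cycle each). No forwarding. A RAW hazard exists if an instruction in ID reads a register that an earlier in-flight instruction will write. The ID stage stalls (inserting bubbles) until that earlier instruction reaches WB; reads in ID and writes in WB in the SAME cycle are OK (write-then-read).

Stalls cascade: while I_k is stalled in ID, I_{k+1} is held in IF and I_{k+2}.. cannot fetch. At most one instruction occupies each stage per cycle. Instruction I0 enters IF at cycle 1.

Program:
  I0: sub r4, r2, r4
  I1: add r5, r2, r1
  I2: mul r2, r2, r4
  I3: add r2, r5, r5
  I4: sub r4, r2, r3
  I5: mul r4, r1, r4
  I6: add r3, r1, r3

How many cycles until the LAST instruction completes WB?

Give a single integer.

Answer: 16

Derivation:
I0 sub r4 <- r2,r4: IF@1 ID@2 stall=0 (-) EX@3 MEM@4 WB@5
I1 add r5 <- r2,r1: IF@2 ID@3 stall=0 (-) EX@4 MEM@5 WB@6
I2 mul r2 <- r2,r4: IF@3 ID@4 stall=1 (RAW on I0.r4 (WB@5)) EX@6 MEM@7 WB@8
I3 add r2 <- r5,r5: IF@4 ID@6 stall=0 (-) EX@7 MEM@8 WB@9
I4 sub r4 <- r2,r3: IF@6 ID@7 stall=2 (RAW on I3.r2 (WB@9)) EX@10 MEM@11 WB@12
I5 mul r4 <- r1,r4: IF@7 ID@10 stall=2 (RAW on I4.r4 (WB@12)) EX@13 MEM@14 WB@15
I6 add r3 <- r1,r3: IF@10 ID@13 stall=0 (-) EX@14 MEM@15 WB@16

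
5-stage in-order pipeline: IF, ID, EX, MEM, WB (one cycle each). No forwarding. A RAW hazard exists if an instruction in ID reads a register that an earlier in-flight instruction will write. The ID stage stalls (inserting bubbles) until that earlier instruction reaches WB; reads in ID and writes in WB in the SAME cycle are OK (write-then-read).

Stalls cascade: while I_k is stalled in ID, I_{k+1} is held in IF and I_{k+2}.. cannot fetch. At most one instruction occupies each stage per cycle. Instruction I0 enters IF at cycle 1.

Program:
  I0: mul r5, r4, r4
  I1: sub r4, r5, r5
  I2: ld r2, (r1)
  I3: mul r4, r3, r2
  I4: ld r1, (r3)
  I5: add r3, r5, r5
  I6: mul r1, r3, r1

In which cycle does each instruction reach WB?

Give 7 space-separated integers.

I0 mul r5 <- r4,r4: IF@1 ID@2 stall=0 (-) EX@3 MEM@4 WB@5
I1 sub r4 <- r5,r5: IF@2 ID@3 stall=2 (RAW on I0.r5 (WB@5)) EX@6 MEM@7 WB@8
I2 ld r2 <- r1: IF@3 ID@6 stall=0 (-) EX@7 MEM@8 WB@9
I3 mul r4 <- r3,r2: IF@6 ID@7 stall=2 (RAW on I2.r2 (WB@9)) EX@10 MEM@11 WB@12
I4 ld r1 <- r3: IF@7 ID@10 stall=0 (-) EX@11 MEM@12 WB@13
I5 add r3 <- r5,r5: IF@10 ID@11 stall=0 (-) EX@12 MEM@13 WB@14
I6 mul r1 <- r3,r1: IF@11 ID@12 stall=2 (RAW on I5.r3 (WB@14)) EX@15 MEM@16 WB@17

Answer: 5 8 9 12 13 14 17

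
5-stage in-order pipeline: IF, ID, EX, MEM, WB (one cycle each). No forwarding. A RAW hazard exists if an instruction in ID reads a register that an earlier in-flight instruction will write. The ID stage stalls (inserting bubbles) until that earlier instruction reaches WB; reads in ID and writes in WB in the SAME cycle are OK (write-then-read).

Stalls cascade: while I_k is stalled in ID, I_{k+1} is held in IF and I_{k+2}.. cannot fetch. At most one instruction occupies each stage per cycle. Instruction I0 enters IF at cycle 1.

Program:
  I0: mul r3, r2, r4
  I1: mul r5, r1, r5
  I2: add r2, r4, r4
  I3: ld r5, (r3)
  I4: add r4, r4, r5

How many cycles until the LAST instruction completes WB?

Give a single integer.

I0 mul r3 <- r2,r4: IF@1 ID@2 stall=0 (-) EX@3 MEM@4 WB@5
I1 mul r5 <- r1,r5: IF@2 ID@3 stall=0 (-) EX@4 MEM@5 WB@6
I2 add r2 <- r4,r4: IF@3 ID@4 stall=0 (-) EX@5 MEM@6 WB@7
I3 ld r5 <- r3: IF@4 ID@5 stall=0 (-) EX@6 MEM@7 WB@8
I4 add r4 <- r4,r5: IF@5 ID@6 stall=2 (RAW on I3.r5 (WB@8)) EX@9 MEM@10 WB@11

Answer: 11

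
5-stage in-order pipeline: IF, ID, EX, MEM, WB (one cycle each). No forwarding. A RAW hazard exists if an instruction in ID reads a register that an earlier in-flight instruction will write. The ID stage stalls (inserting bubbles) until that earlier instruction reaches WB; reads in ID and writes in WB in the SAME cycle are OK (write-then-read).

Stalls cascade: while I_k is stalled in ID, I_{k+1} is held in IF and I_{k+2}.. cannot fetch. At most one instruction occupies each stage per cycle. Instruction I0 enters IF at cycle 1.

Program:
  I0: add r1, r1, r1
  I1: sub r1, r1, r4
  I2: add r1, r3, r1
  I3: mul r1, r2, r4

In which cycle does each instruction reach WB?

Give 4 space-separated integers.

I0 add r1 <- r1,r1: IF@1 ID@2 stall=0 (-) EX@3 MEM@4 WB@5
I1 sub r1 <- r1,r4: IF@2 ID@3 stall=2 (RAW on I0.r1 (WB@5)) EX@6 MEM@7 WB@8
I2 add r1 <- r3,r1: IF@3 ID@6 stall=2 (RAW on I1.r1 (WB@8)) EX@9 MEM@10 WB@11
I3 mul r1 <- r2,r4: IF@6 ID@9 stall=0 (-) EX@10 MEM@11 WB@12

Answer: 5 8 11 12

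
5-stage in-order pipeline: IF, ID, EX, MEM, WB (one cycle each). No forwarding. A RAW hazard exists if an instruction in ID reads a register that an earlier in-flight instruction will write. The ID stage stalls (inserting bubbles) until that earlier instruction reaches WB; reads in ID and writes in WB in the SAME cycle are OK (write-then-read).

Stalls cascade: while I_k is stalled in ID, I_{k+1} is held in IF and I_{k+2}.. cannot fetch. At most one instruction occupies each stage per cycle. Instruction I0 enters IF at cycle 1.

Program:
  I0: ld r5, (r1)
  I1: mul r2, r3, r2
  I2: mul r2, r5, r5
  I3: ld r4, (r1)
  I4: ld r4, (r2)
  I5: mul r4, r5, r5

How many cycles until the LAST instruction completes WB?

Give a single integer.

Answer: 12

Derivation:
I0 ld r5 <- r1: IF@1 ID@2 stall=0 (-) EX@3 MEM@4 WB@5
I1 mul r2 <- r3,r2: IF@2 ID@3 stall=0 (-) EX@4 MEM@5 WB@6
I2 mul r2 <- r5,r5: IF@3 ID@4 stall=1 (RAW on I0.r5 (WB@5)) EX@6 MEM@7 WB@8
I3 ld r4 <- r1: IF@4 ID@6 stall=0 (-) EX@7 MEM@8 WB@9
I4 ld r4 <- r2: IF@6 ID@7 stall=1 (RAW on I2.r2 (WB@8)) EX@9 MEM@10 WB@11
I5 mul r4 <- r5,r5: IF@7 ID@9 stall=0 (-) EX@10 MEM@11 WB@12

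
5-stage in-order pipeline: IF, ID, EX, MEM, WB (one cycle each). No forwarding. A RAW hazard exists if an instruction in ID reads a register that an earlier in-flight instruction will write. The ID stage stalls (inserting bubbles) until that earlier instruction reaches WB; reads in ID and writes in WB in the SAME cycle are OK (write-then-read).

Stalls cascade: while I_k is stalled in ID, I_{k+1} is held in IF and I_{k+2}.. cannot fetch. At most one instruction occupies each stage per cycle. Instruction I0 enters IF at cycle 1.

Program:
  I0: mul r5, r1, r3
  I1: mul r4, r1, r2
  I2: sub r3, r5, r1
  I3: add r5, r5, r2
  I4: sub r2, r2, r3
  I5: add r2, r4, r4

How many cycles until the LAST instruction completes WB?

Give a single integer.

I0 mul r5 <- r1,r3: IF@1 ID@2 stall=0 (-) EX@3 MEM@4 WB@5
I1 mul r4 <- r1,r2: IF@2 ID@3 stall=0 (-) EX@4 MEM@5 WB@6
I2 sub r3 <- r5,r1: IF@3 ID@4 stall=1 (RAW on I0.r5 (WB@5)) EX@6 MEM@7 WB@8
I3 add r5 <- r5,r2: IF@4 ID@6 stall=0 (-) EX@7 MEM@8 WB@9
I4 sub r2 <- r2,r3: IF@6 ID@7 stall=1 (RAW on I2.r3 (WB@8)) EX@9 MEM@10 WB@11
I5 add r2 <- r4,r4: IF@7 ID@9 stall=0 (-) EX@10 MEM@11 WB@12

Answer: 12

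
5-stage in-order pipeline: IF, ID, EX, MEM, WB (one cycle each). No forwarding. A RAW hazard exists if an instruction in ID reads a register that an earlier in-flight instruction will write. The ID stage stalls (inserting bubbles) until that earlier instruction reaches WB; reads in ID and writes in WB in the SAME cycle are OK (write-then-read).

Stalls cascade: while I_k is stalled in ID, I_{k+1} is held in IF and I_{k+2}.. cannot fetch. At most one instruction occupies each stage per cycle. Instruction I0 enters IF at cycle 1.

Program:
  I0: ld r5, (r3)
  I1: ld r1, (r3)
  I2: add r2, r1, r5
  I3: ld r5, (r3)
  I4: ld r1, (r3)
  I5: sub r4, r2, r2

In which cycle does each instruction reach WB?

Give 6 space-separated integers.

I0 ld r5 <- r3: IF@1 ID@2 stall=0 (-) EX@3 MEM@4 WB@5
I1 ld r1 <- r3: IF@2 ID@3 stall=0 (-) EX@4 MEM@5 WB@6
I2 add r2 <- r1,r5: IF@3 ID@4 stall=2 (RAW on I1.r1 (WB@6)) EX@7 MEM@8 WB@9
I3 ld r5 <- r3: IF@4 ID@7 stall=0 (-) EX@8 MEM@9 WB@10
I4 ld r1 <- r3: IF@7 ID@8 stall=0 (-) EX@9 MEM@10 WB@11
I5 sub r4 <- r2,r2: IF@8 ID@9 stall=0 (-) EX@10 MEM@11 WB@12

Answer: 5 6 9 10 11 12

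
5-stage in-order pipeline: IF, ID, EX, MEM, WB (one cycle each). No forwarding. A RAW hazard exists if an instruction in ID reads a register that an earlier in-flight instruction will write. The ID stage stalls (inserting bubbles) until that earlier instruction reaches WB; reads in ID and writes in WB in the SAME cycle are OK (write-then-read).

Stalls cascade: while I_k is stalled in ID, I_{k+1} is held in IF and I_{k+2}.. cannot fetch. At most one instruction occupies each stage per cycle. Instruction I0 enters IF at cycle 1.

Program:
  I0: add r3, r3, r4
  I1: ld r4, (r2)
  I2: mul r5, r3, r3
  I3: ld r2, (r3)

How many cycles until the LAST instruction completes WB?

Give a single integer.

I0 add r3 <- r3,r4: IF@1 ID@2 stall=0 (-) EX@3 MEM@4 WB@5
I1 ld r4 <- r2: IF@2 ID@3 stall=0 (-) EX@4 MEM@5 WB@6
I2 mul r5 <- r3,r3: IF@3 ID@4 stall=1 (RAW on I0.r3 (WB@5)) EX@6 MEM@7 WB@8
I3 ld r2 <- r3: IF@4 ID@6 stall=0 (-) EX@7 MEM@8 WB@9

Answer: 9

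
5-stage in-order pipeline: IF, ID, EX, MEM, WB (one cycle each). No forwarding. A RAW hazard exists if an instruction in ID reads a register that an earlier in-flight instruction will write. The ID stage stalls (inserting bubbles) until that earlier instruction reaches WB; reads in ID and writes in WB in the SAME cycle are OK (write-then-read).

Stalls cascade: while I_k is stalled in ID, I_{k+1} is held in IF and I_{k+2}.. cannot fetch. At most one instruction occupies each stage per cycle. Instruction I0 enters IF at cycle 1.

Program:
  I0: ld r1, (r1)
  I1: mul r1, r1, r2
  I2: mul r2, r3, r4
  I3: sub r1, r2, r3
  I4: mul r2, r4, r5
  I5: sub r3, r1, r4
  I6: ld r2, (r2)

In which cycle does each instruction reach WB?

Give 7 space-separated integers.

I0 ld r1 <- r1: IF@1 ID@2 stall=0 (-) EX@3 MEM@4 WB@5
I1 mul r1 <- r1,r2: IF@2 ID@3 stall=2 (RAW on I0.r1 (WB@5)) EX@6 MEM@7 WB@8
I2 mul r2 <- r3,r4: IF@3 ID@6 stall=0 (-) EX@7 MEM@8 WB@9
I3 sub r1 <- r2,r3: IF@6 ID@7 stall=2 (RAW on I2.r2 (WB@9)) EX@10 MEM@11 WB@12
I4 mul r2 <- r4,r5: IF@7 ID@10 stall=0 (-) EX@11 MEM@12 WB@13
I5 sub r3 <- r1,r4: IF@10 ID@11 stall=1 (RAW on I3.r1 (WB@12)) EX@13 MEM@14 WB@15
I6 ld r2 <- r2: IF@11 ID@13 stall=0 (-) EX@14 MEM@15 WB@16

Answer: 5 8 9 12 13 15 16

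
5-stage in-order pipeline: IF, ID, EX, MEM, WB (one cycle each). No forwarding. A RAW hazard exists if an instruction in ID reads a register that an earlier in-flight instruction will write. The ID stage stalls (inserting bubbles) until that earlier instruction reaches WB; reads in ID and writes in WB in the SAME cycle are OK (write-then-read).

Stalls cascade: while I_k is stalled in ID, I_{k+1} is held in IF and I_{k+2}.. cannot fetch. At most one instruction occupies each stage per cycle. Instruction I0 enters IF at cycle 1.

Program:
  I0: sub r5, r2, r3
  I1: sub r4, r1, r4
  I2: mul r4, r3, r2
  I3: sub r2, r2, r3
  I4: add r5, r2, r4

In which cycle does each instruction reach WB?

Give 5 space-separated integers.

I0 sub r5 <- r2,r3: IF@1 ID@2 stall=0 (-) EX@3 MEM@4 WB@5
I1 sub r4 <- r1,r4: IF@2 ID@3 stall=0 (-) EX@4 MEM@5 WB@6
I2 mul r4 <- r3,r2: IF@3 ID@4 stall=0 (-) EX@5 MEM@6 WB@7
I3 sub r2 <- r2,r3: IF@4 ID@5 stall=0 (-) EX@6 MEM@7 WB@8
I4 add r5 <- r2,r4: IF@5 ID@6 stall=2 (RAW on I3.r2 (WB@8)) EX@9 MEM@10 WB@11

Answer: 5 6 7 8 11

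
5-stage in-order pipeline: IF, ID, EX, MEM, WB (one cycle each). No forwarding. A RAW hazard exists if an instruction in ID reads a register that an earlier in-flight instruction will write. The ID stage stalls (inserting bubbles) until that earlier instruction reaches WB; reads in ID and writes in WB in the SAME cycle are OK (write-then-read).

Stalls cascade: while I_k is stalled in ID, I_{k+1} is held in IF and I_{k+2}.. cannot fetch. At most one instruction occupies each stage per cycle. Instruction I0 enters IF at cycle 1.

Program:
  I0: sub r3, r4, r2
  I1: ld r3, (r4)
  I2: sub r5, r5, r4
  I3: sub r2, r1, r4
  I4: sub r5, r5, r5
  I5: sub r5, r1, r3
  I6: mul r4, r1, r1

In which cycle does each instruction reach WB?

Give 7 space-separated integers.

Answer: 5 6 7 8 10 11 12

Derivation:
I0 sub r3 <- r4,r2: IF@1 ID@2 stall=0 (-) EX@3 MEM@4 WB@5
I1 ld r3 <- r4: IF@2 ID@3 stall=0 (-) EX@4 MEM@5 WB@6
I2 sub r5 <- r5,r4: IF@3 ID@4 stall=0 (-) EX@5 MEM@6 WB@7
I3 sub r2 <- r1,r4: IF@4 ID@5 stall=0 (-) EX@6 MEM@7 WB@8
I4 sub r5 <- r5,r5: IF@5 ID@6 stall=1 (RAW on I2.r5 (WB@7)) EX@8 MEM@9 WB@10
I5 sub r5 <- r1,r3: IF@6 ID@8 stall=0 (-) EX@9 MEM@10 WB@11
I6 mul r4 <- r1,r1: IF@8 ID@9 stall=0 (-) EX@10 MEM@11 WB@12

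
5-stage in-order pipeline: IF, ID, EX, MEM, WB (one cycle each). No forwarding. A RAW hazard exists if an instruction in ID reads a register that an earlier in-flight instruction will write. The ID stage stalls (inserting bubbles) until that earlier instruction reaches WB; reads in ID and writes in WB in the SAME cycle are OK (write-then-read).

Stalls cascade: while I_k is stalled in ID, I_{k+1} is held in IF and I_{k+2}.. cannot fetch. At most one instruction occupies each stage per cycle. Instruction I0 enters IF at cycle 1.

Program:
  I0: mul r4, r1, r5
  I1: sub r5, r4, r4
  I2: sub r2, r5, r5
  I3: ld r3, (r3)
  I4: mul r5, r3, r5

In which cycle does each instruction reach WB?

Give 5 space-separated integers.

I0 mul r4 <- r1,r5: IF@1 ID@2 stall=0 (-) EX@3 MEM@4 WB@5
I1 sub r5 <- r4,r4: IF@2 ID@3 stall=2 (RAW on I0.r4 (WB@5)) EX@6 MEM@7 WB@8
I2 sub r2 <- r5,r5: IF@3 ID@6 stall=2 (RAW on I1.r5 (WB@8)) EX@9 MEM@10 WB@11
I3 ld r3 <- r3: IF@6 ID@9 stall=0 (-) EX@10 MEM@11 WB@12
I4 mul r5 <- r3,r5: IF@9 ID@10 stall=2 (RAW on I3.r3 (WB@12)) EX@13 MEM@14 WB@15

Answer: 5 8 11 12 15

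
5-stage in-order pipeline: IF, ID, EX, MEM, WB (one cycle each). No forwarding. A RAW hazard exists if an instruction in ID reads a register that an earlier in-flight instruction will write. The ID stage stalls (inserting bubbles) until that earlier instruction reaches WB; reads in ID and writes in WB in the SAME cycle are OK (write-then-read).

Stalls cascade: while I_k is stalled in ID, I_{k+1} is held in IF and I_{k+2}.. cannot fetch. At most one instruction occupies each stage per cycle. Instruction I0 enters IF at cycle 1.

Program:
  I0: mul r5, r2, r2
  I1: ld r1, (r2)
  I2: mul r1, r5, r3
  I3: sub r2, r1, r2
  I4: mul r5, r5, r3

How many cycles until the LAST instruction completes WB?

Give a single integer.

Answer: 12

Derivation:
I0 mul r5 <- r2,r2: IF@1 ID@2 stall=0 (-) EX@3 MEM@4 WB@5
I1 ld r1 <- r2: IF@2 ID@3 stall=0 (-) EX@4 MEM@5 WB@6
I2 mul r1 <- r5,r3: IF@3 ID@4 stall=1 (RAW on I0.r5 (WB@5)) EX@6 MEM@7 WB@8
I3 sub r2 <- r1,r2: IF@4 ID@6 stall=2 (RAW on I2.r1 (WB@8)) EX@9 MEM@10 WB@11
I4 mul r5 <- r5,r3: IF@6 ID@9 stall=0 (-) EX@10 MEM@11 WB@12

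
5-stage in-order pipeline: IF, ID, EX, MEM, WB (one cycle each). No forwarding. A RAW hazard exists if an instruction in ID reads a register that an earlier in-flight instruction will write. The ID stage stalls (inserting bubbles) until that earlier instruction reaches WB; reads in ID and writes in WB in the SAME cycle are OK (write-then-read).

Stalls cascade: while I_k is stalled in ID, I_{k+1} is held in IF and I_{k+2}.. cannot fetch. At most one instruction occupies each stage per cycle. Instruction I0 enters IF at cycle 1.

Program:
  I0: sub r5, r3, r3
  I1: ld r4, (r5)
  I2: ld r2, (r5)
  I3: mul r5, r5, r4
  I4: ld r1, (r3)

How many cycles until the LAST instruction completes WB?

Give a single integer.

Answer: 12

Derivation:
I0 sub r5 <- r3,r3: IF@1 ID@2 stall=0 (-) EX@3 MEM@4 WB@5
I1 ld r4 <- r5: IF@2 ID@3 stall=2 (RAW on I0.r5 (WB@5)) EX@6 MEM@7 WB@8
I2 ld r2 <- r5: IF@3 ID@6 stall=0 (-) EX@7 MEM@8 WB@9
I3 mul r5 <- r5,r4: IF@6 ID@7 stall=1 (RAW on I1.r4 (WB@8)) EX@9 MEM@10 WB@11
I4 ld r1 <- r3: IF@7 ID@9 stall=0 (-) EX@10 MEM@11 WB@12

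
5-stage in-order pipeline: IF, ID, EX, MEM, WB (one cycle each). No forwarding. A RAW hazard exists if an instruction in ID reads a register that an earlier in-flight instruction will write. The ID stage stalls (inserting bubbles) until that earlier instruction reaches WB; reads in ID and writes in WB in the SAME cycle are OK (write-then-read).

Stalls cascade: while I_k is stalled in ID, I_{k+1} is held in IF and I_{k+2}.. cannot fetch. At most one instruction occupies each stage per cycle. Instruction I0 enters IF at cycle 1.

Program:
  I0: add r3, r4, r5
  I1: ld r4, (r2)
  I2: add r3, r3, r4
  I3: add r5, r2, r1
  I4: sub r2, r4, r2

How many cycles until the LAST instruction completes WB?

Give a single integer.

Answer: 11

Derivation:
I0 add r3 <- r4,r5: IF@1 ID@2 stall=0 (-) EX@3 MEM@4 WB@5
I1 ld r4 <- r2: IF@2 ID@3 stall=0 (-) EX@4 MEM@5 WB@6
I2 add r3 <- r3,r4: IF@3 ID@4 stall=2 (RAW on I1.r4 (WB@6)) EX@7 MEM@8 WB@9
I3 add r5 <- r2,r1: IF@4 ID@7 stall=0 (-) EX@8 MEM@9 WB@10
I4 sub r2 <- r4,r2: IF@7 ID@8 stall=0 (-) EX@9 MEM@10 WB@11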